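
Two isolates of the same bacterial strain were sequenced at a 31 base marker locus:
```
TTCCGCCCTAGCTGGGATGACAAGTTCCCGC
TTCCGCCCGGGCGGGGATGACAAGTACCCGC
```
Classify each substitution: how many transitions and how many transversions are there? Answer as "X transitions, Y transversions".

Mismatches (1-based):
base 9: T→G (pyrimidine→purine, transversion)
base 10: A→G (purine→purine, transition)
base 13: T→G (pyrimidine→purine, transversion)
base 26: T→A (pyrimidine→purine, transversion)

1 transition, 3 transversions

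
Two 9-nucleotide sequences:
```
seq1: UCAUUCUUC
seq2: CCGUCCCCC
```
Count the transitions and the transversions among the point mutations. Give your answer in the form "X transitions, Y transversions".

5 transitions, 0 transversions

Transitions (purine↔purine or pyrimidine↔pyrimidine): 1 U→C, 3 A→G, 5 U→C, 7 U→C, 8 U→C.
Transversions (purine↔pyrimidine): none.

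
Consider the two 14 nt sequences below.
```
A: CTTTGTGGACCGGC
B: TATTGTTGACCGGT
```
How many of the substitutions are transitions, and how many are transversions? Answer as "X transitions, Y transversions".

Mismatches (1-based):
site 1: C→T (pyrimidine→pyrimidine, transition)
site 2: T→A (pyrimidine→purine, transversion)
site 7: G→T (purine→pyrimidine, transversion)
site 14: C→T (pyrimidine→pyrimidine, transition)

2 transitions, 2 transversions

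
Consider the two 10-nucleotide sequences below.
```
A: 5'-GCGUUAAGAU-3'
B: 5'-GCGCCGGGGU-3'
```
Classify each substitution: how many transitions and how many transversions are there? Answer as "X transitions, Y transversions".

5 transitions, 0 transversions

Transitions (purine↔purine or pyrimidine↔pyrimidine): 4 U→C, 5 U→C, 6 A→G, 7 A→G, 9 A→G.
Transversions (purine↔pyrimidine): none.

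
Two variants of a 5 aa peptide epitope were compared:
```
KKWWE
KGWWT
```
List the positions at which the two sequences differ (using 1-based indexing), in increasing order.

2, 5

Differences at position 2 (K→G), position 5 (E→T).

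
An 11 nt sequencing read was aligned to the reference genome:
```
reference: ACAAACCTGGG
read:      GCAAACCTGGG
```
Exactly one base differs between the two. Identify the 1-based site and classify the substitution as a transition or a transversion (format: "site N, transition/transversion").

The sequences differ only at site 1: A→G (purine→purine), a transition.

site 1, transition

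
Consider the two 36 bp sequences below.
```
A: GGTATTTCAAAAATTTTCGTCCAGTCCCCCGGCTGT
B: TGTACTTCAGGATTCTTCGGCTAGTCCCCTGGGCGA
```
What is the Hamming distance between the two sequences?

Comparing position by position, 12 positions differ: 1 (G/T), 5 (T/C), 10 (A/G), 11 (A/G), 13 (A/T), 15 (T/C), 20 (T/G), 22 (C/T), 30 (C/T), 33 (C/G), 34 (T/C), 36 (T/A).

12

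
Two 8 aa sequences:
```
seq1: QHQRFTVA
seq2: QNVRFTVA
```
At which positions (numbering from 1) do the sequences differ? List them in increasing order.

2, 3

Differences at position 2 (H→N), position 3 (Q→V).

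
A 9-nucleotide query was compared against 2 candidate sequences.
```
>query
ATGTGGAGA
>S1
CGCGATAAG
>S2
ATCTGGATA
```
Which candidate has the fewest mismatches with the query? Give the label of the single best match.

S2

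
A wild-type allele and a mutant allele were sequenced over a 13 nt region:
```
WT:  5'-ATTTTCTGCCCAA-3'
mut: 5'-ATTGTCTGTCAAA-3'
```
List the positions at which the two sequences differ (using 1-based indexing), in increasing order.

4, 9, 11

Scanning 1-based: 4: T/G; 9: C/T; 11: C/A.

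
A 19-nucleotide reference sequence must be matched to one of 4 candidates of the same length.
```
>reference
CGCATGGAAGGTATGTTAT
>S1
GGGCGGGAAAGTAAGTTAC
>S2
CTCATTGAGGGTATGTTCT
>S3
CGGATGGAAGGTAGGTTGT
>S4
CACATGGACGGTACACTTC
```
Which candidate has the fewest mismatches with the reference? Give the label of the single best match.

S1 differs at 7 positions; S2 differs at 4 positions; S3 differs at 3 positions; S4 differs at 7 positions. The closest is S3.

S3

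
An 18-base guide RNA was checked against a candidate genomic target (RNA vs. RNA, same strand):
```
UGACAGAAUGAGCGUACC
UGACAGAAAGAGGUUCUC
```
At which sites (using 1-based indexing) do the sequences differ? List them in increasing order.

Scanning 1-based: 9: U/A; 13: C/G; 14: G/U; 16: A/C; 17: C/U.

9, 13, 14, 16, 17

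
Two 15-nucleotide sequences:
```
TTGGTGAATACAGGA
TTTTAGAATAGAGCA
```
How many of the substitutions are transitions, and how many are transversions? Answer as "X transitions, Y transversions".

Transitions (purine↔purine or pyrimidine↔pyrimidine): none.
Transversions (purine↔pyrimidine): 3 G→T, 4 G→T, 5 T→A, 11 C→G, 14 G→C.

0 transitions, 5 transversions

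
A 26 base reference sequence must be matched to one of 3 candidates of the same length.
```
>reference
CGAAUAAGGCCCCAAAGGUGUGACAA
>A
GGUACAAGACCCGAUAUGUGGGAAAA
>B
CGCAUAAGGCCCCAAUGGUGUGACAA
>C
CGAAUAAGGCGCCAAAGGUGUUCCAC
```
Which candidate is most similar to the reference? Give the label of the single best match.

Hamming distances to reference — A: 9; B: 2; C: 4.
Smallest is B with 2 mismatches.

B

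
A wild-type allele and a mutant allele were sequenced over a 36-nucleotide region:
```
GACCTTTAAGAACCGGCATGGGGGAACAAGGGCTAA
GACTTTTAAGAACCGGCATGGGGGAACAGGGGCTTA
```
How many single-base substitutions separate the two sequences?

3

Comparing position by position, 3 positions differ: 4 (C/T), 29 (A/G), 35 (A/T).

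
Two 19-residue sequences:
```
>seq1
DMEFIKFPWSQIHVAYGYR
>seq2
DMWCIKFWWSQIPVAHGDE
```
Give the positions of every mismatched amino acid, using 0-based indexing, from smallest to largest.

2, 3, 7, 12, 15, 17, 18

Differences at position 2 (E→W), position 3 (F→C), position 7 (P→W), position 12 (H→P), position 15 (Y→H), position 17 (Y→D), position 18 (R→E).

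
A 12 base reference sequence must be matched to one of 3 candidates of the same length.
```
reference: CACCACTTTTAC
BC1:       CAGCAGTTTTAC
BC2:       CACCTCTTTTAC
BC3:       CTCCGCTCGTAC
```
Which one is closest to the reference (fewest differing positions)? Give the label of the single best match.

BC2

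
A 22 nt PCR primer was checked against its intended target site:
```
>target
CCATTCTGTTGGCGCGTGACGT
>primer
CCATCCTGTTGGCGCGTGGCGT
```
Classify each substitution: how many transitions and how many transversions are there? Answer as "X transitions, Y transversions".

Transitions (purine↔purine or pyrimidine↔pyrimidine): 5 T→C, 19 A→G.
Transversions (purine↔pyrimidine): none.

2 transitions, 0 transversions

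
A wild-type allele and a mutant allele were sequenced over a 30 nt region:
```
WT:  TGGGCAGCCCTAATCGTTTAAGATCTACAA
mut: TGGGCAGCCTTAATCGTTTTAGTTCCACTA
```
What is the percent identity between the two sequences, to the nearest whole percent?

5 positions differ (10, 20, 23, 26, 29), so 25 of 30 match: 25/30 = 83.33%.

83%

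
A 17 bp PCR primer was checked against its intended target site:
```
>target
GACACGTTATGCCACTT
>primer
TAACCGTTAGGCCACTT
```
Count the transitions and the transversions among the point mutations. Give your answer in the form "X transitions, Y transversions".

0 transitions, 4 transversions

Mismatches (1-based):
site 1: G→T (purine→pyrimidine, transversion)
site 3: C→A (pyrimidine→purine, transversion)
site 4: A→C (purine→pyrimidine, transversion)
site 10: T→G (pyrimidine→purine, transversion)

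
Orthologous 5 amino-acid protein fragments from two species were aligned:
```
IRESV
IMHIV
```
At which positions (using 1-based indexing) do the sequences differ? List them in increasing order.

2, 3, 4

Differences at position 2 (R→M), position 3 (E→H), position 4 (S→I).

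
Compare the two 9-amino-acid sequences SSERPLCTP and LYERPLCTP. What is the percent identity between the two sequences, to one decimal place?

2 positions differ (1, 2), so 7 of 9 match: 7/9 = 77.78%.

77.8%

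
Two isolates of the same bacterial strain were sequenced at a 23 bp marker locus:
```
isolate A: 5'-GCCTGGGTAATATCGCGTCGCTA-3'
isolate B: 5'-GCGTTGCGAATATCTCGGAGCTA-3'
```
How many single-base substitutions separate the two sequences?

7

The sequences differ at positions 3, 5, 7, 8, 15, 18, 19 (1-based) — 7 in total.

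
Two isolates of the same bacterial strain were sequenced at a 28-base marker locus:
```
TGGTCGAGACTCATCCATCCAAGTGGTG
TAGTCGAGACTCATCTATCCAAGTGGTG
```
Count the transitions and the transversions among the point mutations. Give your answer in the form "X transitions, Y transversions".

2 transitions, 0 transversions

Transitions (purine↔purine or pyrimidine↔pyrimidine): 2 G→A, 16 C→T.
Transversions (purine↔pyrimidine): none.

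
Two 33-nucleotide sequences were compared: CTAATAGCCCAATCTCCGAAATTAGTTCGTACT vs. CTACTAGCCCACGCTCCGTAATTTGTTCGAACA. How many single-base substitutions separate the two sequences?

7

The sequences differ at bases 4, 12, 13, 19, 24, 30, 33 (1-based) — 7 in total.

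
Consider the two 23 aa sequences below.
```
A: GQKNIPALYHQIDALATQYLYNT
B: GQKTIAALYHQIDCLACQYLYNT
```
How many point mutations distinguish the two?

The sequences differ at residues 4, 6, 14, 17 (1-based) — 4 in total.

4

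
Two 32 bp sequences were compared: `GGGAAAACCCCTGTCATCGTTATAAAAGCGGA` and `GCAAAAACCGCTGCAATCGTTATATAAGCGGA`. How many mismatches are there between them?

The sequences differ at sites 2, 3, 10, 14, 15, 25 (1-based) — 6 in total.

6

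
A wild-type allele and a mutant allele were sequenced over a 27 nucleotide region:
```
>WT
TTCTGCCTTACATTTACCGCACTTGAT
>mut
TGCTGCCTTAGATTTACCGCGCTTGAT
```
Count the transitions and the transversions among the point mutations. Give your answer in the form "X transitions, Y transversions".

Mismatches (1-based):
base 2: T→G (pyrimidine→purine, transversion)
base 11: C→G (pyrimidine→purine, transversion)
base 21: A→G (purine→purine, transition)

1 transition, 2 transversions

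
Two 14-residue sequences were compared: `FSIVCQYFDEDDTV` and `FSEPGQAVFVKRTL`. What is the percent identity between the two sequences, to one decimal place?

Mismatches at positions 3, 4, 5, 7, 8, 9, 10, 11, 12, 14 (1-based): 10 of 14.
Identical positions: 4/14 = 28.57% → 28.6%.

28.6%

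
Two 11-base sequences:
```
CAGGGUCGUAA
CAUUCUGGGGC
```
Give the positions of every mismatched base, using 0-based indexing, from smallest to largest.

2, 3, 4, 6, 8, 9, 10

Differences at position 2 (G→U), position 3 (G→U), position 4 (G→C), position 6 (C→G), position 8 (U→G), position 9 (A→G), position 10 (A→C).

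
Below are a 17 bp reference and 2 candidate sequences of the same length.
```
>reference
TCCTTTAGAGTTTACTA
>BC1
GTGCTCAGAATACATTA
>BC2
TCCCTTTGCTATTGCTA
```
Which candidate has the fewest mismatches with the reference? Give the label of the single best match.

BC2

BC1 differs at 9 bases; BC2 differs at 6 bases. The closest is BC2.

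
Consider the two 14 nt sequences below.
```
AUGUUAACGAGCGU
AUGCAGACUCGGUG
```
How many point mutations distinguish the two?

8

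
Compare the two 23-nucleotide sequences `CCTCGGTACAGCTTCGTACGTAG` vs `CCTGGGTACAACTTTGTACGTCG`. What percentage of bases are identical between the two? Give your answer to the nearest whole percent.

83%

Mismatches at positions 4, 11, 15, 22 (1-based): 4 of 23.
Identical positions: 19/23 = 82.61% → 83%.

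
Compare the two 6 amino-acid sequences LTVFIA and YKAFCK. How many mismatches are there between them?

5

Mismatches (1-based): residue 1: L→Y; residue 2: T→K; residue 3: V→A; residue 5: I→C; residue 6: A→K.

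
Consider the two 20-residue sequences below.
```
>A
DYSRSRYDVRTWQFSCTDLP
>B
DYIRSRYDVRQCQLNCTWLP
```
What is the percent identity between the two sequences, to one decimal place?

70.0%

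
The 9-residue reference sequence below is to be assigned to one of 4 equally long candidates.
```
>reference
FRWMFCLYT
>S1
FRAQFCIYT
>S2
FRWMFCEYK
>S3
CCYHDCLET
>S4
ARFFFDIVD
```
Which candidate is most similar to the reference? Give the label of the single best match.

S2

Hamming distances to reference — S1: 3; S2: 2; S3: 6; S4: 7.
Smallest is S2 with 2 mismatches.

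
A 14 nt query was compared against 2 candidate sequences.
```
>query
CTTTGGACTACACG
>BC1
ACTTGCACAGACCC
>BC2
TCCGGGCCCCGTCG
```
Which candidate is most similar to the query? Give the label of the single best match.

BC1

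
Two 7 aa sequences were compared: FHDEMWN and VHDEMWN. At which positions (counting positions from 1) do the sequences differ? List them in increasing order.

Differences at position 1 (F→V).

1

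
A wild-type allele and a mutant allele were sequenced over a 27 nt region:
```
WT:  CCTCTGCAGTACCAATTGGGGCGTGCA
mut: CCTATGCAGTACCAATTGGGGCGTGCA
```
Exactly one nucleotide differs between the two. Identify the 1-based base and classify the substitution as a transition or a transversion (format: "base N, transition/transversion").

Base 4 changes C→A. C is a pyrimidine and A is a purine, so this is a transversion.

base 4, transversion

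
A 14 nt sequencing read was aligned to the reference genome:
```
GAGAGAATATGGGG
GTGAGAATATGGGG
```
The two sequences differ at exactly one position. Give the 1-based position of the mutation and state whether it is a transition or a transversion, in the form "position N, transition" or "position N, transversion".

position 2, transversion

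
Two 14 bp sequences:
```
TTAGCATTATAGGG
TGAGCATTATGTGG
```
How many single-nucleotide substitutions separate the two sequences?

3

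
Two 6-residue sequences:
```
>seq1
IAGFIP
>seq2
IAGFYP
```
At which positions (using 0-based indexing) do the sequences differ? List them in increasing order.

4

Scanning 0-based: 4: I/Y.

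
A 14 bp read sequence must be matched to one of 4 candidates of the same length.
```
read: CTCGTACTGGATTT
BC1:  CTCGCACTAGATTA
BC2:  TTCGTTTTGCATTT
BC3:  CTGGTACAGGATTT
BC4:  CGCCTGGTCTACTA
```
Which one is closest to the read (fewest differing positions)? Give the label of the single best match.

BC3

Hamming distances to read — BC1: 3; BC2: 4; BC3: 2; BC4: 8.
Smallest is BC3 with 2 mismatches.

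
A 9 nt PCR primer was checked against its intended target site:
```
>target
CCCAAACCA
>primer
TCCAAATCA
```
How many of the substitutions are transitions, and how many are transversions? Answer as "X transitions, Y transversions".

2 transitions, 0 transversions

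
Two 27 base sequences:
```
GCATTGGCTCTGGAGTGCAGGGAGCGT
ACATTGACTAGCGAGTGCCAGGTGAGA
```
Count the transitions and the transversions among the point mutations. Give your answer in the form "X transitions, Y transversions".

3 transitions, 7 transversions

Transitions (purine↔purine or pyrimidine↔pyrimidine): 1 G→A, 7 G→A, 20 G→A.
Transversions (purine↔pyrimidine): 10 C→A, 11 T→G, 12 G→C, 19 A→C, 23 A→T, 25 C→A, 27 T→A.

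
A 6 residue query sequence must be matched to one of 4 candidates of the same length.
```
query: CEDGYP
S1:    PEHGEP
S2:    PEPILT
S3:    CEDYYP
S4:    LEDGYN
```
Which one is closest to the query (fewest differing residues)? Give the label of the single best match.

S3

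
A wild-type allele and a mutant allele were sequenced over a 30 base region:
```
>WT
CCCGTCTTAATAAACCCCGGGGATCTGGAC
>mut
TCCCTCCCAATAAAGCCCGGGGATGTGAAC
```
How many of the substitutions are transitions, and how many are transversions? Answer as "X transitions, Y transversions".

Mismatches (1-based):
site 1: C→T (pyrimidine→pyrimidine, transition)
site 4: G→C (purine→pyrimidine, transversion)
site 7: T→C (pyrimidine→pyrimidine, transition)
site 8: T→C (pyrimidine→pyrimidine, transition)
site 15: C→G (pyrimidine→purine, transversion)
site 25: C→G (pyrimidine→purine, transversion)
site 28: G→A (purine→purine, transition)

4 transitions, 3 transversions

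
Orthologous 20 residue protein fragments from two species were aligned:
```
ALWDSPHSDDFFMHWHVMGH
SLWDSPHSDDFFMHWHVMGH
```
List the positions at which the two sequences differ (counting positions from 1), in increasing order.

1

Differences at position 1 (A→S).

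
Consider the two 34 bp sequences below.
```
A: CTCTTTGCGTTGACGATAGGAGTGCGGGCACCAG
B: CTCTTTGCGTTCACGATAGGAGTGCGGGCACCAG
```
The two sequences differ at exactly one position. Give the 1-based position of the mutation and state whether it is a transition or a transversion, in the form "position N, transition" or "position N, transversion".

Position 12 changes G→C. G is a purine and C is a pyrimidine, so this is a transversion.

position 12, transversion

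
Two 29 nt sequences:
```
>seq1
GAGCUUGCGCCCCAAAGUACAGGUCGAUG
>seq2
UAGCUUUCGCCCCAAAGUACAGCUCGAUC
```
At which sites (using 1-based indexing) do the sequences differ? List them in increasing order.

1, 7, 23, 29

Scanning 1-based: 1: G/U; 7: G/U; 23: G/C; 29: G/C.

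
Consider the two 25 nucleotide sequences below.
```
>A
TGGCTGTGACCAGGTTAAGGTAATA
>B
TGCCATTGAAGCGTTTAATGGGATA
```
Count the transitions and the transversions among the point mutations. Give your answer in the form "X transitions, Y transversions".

Mismatches (1-based):
site 3: G→C (purine→pyrimidine, transversion)
site 5: T→A (pyrimidine→purine, transversion)
site 6: G→T (purine→pyrimidine, transversion)
site 10: C→A (pyrimidine→purine, transversion)
site 11: C→G (pyrimidine→purine, transversion)
site 12: A→C (purine→pyrimidine, transversion)
site 14: G→T (purine→pyrimidine, transversion)
site 19: G→T (purine→pyrimidine, transversion)
site 21: T→G (pyrimidine→purine, transversion)
site 22: A→G (purine→purine, transition)

1 transition, 9 transversions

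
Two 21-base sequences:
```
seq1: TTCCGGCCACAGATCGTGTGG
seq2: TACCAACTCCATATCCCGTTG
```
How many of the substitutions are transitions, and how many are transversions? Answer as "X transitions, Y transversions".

Mismatches (1-based):
base 2: T→A (pyrimidine→purine, transversion)
base 5: G→A (purine→purine, transition)
base 6: G→A (purine→purine, transition)
base 8: C→T (pyrimidine→pyrimidine, transition)
base 9: A→C (purine→pyrimidine, transversion)
base 12: G→T (purine→pyrimidine, transversion)
base 16: G→C (purine→pyrimidine, transversion)
base 17: T→C (pyrimidine→pyrimidine, transition)
base 20: G→T (purine→pyrimidine, transversion)

4 transitions, 5 transversions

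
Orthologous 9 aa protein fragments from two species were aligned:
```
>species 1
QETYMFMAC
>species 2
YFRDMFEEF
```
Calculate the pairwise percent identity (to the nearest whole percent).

Mismatches at positions 1, 2, 3, 4, 7, 8, 9 (1-based): 7 of 9.
Identical positions: 2/9 = 22.22% → 22%.

22%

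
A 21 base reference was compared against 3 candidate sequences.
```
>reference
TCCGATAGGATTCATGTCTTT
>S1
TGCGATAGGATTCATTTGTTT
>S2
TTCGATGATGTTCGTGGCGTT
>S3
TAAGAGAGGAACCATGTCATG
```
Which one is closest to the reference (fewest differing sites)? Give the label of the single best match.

S1 differs at 3 sites; S2 differs at 8 sites; S3 differs at 7 sites. The closest is S1.

S1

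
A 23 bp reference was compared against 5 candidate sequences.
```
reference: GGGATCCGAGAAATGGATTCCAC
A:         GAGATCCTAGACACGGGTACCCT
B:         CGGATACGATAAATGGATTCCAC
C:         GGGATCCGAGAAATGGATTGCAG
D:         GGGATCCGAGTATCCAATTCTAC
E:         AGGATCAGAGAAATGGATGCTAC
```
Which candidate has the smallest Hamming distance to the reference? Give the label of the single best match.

C

A differs at 8 bases; B differs at 3 bases; C differs at 2 bases; D differs at 6 bases; E differs at 4 bases. The closest is C.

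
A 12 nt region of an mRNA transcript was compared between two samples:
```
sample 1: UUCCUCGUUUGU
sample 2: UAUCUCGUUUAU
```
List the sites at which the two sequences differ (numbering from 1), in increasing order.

Differences at site 2 (U→A), site 3 (C→U), site 11 (G→A).

2, 3, 11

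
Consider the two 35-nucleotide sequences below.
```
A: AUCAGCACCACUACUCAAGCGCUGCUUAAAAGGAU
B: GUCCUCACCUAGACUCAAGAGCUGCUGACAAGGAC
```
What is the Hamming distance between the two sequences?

10

Comparing position by position, 10 sites differ: 1 (A/G), 4 (A/C), 5 (G/U), 10 (A/U), 11 (C/A), 12 (U/G), 20 (C/A), 27 (U/G), 29 (A/C), 35 (U/C).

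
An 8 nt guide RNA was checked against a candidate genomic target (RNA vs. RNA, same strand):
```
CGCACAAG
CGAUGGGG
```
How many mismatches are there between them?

5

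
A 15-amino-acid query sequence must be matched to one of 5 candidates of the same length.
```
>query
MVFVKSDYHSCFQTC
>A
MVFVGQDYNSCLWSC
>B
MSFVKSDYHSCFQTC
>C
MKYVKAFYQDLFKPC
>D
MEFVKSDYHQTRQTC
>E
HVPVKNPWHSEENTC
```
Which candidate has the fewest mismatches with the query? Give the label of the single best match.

B

Hamming distances to query — A: 6; B: 1; C: 9; D: 4; E: 8.
Smallest is B with 1 mismatch.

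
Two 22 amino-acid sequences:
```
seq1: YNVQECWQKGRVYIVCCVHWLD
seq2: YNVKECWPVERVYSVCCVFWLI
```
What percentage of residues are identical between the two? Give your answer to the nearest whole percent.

7 positions differ (4, 8, 9, 10, 14, 19, 22), so 15 of 22 match: 15/22 = 68.18%.

68%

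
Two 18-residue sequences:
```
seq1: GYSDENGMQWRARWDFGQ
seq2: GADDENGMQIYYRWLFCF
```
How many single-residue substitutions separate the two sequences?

8

Comparing position by position, 8 residues differ: 2 (Y/A), 3 (S/D), 10 (W/I), 11 (R/Y), 12 (A/Y), 15 (D/L), 17 (G/C), 18 (Q/F).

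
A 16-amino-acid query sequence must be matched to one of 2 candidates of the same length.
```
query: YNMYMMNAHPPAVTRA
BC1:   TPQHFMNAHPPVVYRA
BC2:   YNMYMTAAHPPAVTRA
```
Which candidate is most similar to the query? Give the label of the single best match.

BC2

BC1 differs at 7 residues; BC2 differs at 2 residues. The closest is BC2.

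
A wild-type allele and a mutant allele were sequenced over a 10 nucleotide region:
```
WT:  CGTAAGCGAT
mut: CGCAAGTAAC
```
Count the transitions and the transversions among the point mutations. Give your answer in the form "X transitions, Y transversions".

4 transitions, 0 transversions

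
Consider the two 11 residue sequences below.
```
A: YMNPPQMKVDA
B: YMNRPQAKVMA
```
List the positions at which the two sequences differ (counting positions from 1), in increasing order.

4, 7, 10

Scanning 1-based: 4: P/R; 7: M/A; 10: D/M.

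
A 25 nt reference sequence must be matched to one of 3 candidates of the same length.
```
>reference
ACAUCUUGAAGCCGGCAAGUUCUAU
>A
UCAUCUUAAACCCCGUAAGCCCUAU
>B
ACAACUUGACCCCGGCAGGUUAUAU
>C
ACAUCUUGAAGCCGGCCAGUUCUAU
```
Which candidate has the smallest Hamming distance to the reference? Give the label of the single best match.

Hamming distances to reference — A: 7; B: 5; C: 1.
Smallest is C with 1 mismatch.

C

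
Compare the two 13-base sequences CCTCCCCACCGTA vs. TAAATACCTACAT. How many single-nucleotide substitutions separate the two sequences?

12

Comparing position by position, 12 positions differ: 1 (C/T), 2 (C/A), 3 (T/A), 4 (C/A), 5 (C/T), 6 (C/A), 8 (A/C), 9 (C/T), 10 (C/A), 11 (G/C), 12 (T/A), 13 (A/T).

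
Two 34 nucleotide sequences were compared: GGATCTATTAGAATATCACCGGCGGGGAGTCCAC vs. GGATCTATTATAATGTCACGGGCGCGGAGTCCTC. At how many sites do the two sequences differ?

5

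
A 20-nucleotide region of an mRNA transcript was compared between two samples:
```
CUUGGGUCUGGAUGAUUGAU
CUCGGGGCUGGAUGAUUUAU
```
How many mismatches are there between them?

Mismatches (1-based): site 3: U→C; site 7: U→G; site 18: G→U.

3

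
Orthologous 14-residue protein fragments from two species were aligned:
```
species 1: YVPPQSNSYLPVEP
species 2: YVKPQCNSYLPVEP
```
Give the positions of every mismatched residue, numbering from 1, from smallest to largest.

3, 6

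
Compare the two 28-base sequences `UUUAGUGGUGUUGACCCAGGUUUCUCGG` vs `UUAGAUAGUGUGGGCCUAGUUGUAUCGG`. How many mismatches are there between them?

10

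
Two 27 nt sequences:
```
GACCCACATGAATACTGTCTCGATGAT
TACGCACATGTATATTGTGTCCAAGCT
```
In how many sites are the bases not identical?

Comparing position by position, 8 sites differ: 1 (G/T), 4 (C/G), 11 (A/T), 15 (C/T), 19 (C/G), 22 (G/C), 24 (T/A), 26 (A/C).

8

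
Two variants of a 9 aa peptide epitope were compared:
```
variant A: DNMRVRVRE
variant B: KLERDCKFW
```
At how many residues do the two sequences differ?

Comparing position by position, 8 residues differ: 1 (D/K), 2 (N/L), 3 (M/E), 5 (V/D), 6 (R/C), 7 (V/K), 8 (R/F), 9 (E/W).

8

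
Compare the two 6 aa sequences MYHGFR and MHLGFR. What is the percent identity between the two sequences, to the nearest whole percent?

Mismatches at positions 2, 3 (1-based): 2 of 6.
Identical positions: 4/6 = 66.67% → 67%.

67%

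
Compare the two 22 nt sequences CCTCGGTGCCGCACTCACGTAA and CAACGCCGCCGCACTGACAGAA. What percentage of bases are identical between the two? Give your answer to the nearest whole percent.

7 positions differ (2, 3, 6, 7, 16, 19, 20), so 15 of 22 match: 15/22 = 68.18%.

68%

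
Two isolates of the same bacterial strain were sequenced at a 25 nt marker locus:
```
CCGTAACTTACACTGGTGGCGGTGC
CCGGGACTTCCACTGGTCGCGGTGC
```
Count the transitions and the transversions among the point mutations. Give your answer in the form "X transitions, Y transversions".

Transitions (purine↔purine or pyrimidine↔pyrimidine): 5 A→G.
Transversions (purine↔pyrimidine): 4 T→G, 10 A→C, 18 G→C.

1 transition, 3 transversions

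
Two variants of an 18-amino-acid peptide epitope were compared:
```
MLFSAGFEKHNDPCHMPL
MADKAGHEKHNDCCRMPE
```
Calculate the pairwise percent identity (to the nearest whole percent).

61%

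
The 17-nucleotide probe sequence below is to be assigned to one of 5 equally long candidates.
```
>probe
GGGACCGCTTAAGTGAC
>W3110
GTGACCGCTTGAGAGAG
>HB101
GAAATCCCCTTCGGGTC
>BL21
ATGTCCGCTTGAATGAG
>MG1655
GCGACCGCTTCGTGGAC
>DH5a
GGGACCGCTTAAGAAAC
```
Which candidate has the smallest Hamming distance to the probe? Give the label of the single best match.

DH5a

Hamming distances to probe — W3110: 4; HB101: 9; BL21: 6; MG1655: 5; DH5a: 2.
Smallest is DH5a with 2 mismatches.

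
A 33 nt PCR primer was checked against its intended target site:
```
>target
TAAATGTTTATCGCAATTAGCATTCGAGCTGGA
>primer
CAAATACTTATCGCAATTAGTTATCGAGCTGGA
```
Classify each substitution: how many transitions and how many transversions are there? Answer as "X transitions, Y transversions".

4 transitions, 2 transversions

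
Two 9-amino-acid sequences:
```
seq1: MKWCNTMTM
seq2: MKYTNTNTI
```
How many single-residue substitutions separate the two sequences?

4

The sequences differ at residues 3, 4, 7, 9 (1-based) — 4 in total.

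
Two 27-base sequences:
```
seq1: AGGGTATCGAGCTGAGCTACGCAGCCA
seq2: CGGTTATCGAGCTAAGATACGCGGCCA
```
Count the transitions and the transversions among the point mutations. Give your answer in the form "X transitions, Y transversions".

2 transitions, 3 transversions

Mismatches (1-based):
base 1: A→C (purine→pyrimidine, transversion)
base 4: G→T (purine→pyrimidine, transversion)
base 14: G→A (purine→purine, transition)
base 17: C→A (pyrimidine→purine, transversion)
base 23: A→G (purine→purine, transition)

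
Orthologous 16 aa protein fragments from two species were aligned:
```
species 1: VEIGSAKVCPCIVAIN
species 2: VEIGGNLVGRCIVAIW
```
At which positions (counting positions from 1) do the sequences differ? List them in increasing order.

Scanning 1-based: 5: S/G; 6: A/N; 7: K/L; 9: C/G; 10: P/R; 16: N/W.

5, 6, 7, 9, 10, 16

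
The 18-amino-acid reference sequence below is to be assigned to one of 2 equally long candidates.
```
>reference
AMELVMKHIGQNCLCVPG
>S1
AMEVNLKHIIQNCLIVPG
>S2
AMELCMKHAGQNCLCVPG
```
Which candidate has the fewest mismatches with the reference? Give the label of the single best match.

S2

S1 differs at 5 positions; S2 differs at 2 positions. The closest is S2.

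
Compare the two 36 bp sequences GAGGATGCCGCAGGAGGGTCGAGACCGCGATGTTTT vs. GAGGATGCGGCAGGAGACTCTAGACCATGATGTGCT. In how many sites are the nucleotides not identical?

8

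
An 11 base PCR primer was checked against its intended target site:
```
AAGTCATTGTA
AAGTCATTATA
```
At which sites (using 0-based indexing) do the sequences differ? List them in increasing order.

8

Scanning 0-based: 8: G/A.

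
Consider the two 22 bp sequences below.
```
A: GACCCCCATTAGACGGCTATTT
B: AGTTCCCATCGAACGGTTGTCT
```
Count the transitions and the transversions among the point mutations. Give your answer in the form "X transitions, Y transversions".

10 transitions, 0 transversions

Mismatches (1-based):
base 1: G→A (purine→purine, transition)
base 2: A→G (purine→purine, transition)
base 3: C→T (pyrimidine→pyrimidine, transition)
base 4: C→T (pyrimidine→pyrimidine, transition)
base 10: T→C (pyrimidine→pyrimidine, transition)
base 11: A→G (purine→purine, transition)
base 12: G→A (purine→purine, transition)
base 17: C→T (pyrimidine→pyrimidine, transition)
base 19: A→G (purine→purine, transition)
base 21: T→C (pyrimidine→pyrimidine, transition)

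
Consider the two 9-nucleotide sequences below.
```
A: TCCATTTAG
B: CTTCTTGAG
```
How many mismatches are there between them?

5

The sequences differ at bases 1, 2, 3, 4, 7 (1-based) — 5 in total.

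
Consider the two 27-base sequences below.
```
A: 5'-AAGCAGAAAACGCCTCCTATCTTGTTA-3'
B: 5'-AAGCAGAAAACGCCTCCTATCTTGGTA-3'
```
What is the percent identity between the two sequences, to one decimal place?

96.3%

Mismatch at position 25 (1-based): 1 of 27.
Identical positions: 26/27 = 96.3% → 96.3%.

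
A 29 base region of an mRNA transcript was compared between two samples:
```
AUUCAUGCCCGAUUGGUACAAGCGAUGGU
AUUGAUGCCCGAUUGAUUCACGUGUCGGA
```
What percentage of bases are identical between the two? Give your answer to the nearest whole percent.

8 positions differ (4, 16, 18, 21, 23, 25, 26, 29), so 21 of 29 match: 21/29 = 72.41%.

72%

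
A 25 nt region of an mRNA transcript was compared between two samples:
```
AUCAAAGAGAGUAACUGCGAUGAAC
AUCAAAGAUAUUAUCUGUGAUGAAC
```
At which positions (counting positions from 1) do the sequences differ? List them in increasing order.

9, 11, 14, 18

Differences at position 9 (G→U), position 11 (G→U), position 14 (A→U), position 18 (C→U).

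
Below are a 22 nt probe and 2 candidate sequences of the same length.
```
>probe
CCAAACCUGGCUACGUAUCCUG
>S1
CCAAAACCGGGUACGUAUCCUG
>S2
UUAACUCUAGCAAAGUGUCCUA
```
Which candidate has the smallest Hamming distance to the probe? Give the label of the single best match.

S1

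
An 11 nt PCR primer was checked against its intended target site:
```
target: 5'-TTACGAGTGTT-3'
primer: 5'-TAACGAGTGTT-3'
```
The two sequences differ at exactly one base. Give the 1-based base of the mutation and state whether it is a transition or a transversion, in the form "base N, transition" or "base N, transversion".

Base 2 changes T→A. T is a pyrimidine and A is a purine, so this is a transversion.

base 2, transversion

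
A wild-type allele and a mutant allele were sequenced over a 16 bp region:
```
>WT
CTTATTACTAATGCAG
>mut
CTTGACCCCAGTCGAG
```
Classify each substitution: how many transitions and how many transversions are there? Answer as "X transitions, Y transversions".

4 transitions, 4 transversions

Mismatches (1-based):
site 4: A→G (purine→purine, transition)
site 5: T→A (pyrimidine→purine, transversion)
site 6: T→C (pyrimidine→pyrimidine, transition)
site 7: A→C (purine→pyrimidine, transversion)
site 9: T→C (pyrimidine→pyrimidine, transition)
site 11: A→G (purine→purine, transition)
site 13: G→C (purine→pyrimidine, transversion)
site 14: C→G (pyrimidine→purine, transversion)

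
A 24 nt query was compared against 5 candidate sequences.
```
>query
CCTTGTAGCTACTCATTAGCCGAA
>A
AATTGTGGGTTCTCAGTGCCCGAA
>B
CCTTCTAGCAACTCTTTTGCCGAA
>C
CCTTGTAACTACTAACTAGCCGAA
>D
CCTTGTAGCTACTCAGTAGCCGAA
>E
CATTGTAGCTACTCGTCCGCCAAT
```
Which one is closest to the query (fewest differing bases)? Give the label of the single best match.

D

A differs at 8 bases; B differs at 4 bases; C differs at 3 bases; D differs at 1 base; E differs at 6 bases. The closest is D.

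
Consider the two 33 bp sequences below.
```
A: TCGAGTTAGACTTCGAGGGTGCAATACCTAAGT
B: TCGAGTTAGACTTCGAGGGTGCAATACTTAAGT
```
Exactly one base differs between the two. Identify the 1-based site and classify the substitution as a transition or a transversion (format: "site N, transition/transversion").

The sequences differ only at site 28: C→T (pyrimidine→pyrimidine), a transition.

site 28, transition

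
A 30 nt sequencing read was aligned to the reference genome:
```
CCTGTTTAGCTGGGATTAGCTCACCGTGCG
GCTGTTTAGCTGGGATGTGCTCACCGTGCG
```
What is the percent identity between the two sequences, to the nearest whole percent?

90%

3 positions differ (1, 17, 18), so 27 of 30 match: 27/30 = 90%.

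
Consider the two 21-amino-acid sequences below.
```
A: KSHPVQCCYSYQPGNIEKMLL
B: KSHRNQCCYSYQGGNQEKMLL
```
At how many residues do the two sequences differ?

Mismatches (1-based): residue 4: P→R; residue 5: V→N; residue 13: P→G; residue 16: I→Q.

4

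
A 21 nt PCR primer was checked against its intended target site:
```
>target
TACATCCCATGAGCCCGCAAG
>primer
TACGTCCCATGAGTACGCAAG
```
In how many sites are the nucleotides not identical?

3

Comparing position by position, 3 sites differ: 4 (A/G), 14 (C/T), 15 (C/A).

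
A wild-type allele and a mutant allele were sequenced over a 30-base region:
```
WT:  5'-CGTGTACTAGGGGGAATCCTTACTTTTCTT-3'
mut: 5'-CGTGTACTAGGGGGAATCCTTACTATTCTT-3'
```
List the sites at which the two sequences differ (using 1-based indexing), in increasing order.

25

Differences at site 25 (T→A).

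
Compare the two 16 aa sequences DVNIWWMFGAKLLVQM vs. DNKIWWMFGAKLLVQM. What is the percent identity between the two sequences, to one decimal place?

Mismatches at positions 2, 3 (1-based): 2 of 16.
Identical positions: 14/16 = 87.5% → 87.5%.

87.5%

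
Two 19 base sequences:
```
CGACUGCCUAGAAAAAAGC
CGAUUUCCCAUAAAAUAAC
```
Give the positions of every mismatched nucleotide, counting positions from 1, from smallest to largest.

Differences at position 4 (C→U), position 6 (G→U), position 9 (U→C), position 11 (G→U), position 16 (A→U), position 18 (G→A).

4, 6, 9, 11, 16, 18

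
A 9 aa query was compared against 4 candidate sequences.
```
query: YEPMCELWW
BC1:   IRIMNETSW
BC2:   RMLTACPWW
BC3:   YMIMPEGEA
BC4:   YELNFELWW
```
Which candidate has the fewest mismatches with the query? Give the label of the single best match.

BC4

Hamming distances to query — BC1: 6; BC2: 7; BC3: 6; BC4: 3.
Smallest is BC4 with 3 mismatches.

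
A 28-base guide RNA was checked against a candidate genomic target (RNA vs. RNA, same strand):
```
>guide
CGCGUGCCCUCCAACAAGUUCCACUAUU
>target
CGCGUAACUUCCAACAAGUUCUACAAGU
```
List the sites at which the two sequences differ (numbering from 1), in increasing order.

Differences at site 6 (G→A), site 7 (C→A), site 9 (C→U), site 22 (C→U), site 25 (U→A), site 27 (U→G).

6, 7, 9, 22, 25, 27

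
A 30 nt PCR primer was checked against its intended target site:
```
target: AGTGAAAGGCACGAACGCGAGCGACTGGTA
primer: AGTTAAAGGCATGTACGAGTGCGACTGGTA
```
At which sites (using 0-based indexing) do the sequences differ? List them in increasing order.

3, 11, 13, 17, 19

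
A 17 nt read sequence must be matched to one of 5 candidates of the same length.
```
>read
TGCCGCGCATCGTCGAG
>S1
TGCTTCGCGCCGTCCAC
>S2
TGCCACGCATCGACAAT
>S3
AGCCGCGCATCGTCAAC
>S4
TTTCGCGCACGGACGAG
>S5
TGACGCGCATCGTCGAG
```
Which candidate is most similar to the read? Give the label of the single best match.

S1 differs at 6 sites; S2 differs at 4 sites; S3 differs at 3 sites; S4 differs at 5 sites; S5 differs at 1 site. The closest is S5.

S5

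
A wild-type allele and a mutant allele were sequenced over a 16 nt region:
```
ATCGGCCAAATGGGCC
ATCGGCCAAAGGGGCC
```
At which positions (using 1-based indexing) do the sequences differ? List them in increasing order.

Differences at position 11 (T→G).

11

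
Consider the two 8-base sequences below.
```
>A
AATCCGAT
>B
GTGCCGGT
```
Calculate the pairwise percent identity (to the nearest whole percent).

50%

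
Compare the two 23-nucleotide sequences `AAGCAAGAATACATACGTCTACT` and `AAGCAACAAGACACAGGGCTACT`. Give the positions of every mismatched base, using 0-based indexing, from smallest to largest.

Scanning 0-based: 6: G/C; 9: T/G; 13: T/C; 15: C/G; 17: T/G.

6, 9, 13, 15, 17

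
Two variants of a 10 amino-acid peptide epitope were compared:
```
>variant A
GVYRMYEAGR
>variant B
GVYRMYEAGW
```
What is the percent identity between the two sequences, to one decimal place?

1 position differs (10), so 9 of 10 match: 9/10 = 90%.

90.0%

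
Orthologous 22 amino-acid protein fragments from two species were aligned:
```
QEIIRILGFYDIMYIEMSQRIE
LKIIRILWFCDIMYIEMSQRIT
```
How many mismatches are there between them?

Comparing position by position, 5 positions differ: 1 (Q/L), 2 (E/K), 8 (G/W), 10 (Y/C), 22 (E/T).

5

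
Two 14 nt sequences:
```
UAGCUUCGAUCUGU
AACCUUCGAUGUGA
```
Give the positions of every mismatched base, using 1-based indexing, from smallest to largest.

Differences at position 1 (U→A), position 3 (G→C), position 11 (C→G), position 14 (U→A).

1, 3, 11, 14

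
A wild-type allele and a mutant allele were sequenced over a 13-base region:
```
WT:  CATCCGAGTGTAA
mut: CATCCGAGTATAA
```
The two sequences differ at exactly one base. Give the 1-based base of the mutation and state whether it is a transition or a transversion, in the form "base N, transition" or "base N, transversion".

The sequences differ only at base 10: G→A (purine→purine), a transition.

base 10, transition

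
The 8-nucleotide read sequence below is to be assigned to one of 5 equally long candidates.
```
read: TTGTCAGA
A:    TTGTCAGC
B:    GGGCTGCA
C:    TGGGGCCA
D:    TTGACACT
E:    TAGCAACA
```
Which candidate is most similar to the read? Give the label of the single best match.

Hamming distances to read — A: 1; B: 6; C: 5; D: 3; E: 4.
Smallest is A with 1 mismatch.

A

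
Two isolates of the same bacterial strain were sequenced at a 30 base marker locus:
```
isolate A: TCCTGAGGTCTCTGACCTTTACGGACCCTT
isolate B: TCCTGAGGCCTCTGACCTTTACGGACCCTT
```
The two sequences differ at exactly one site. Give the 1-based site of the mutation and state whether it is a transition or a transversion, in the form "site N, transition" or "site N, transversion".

site 9, transition

Site 9 changes T→C. T is a pyrimidine and C is a pyrimidine, so this is a transition.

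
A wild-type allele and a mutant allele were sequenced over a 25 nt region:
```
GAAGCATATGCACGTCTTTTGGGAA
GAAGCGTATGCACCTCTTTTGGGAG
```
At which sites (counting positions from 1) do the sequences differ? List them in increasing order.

6, 14, 25

Scanning 1-based: 6: A/G; 14: G/C; 25: A/G.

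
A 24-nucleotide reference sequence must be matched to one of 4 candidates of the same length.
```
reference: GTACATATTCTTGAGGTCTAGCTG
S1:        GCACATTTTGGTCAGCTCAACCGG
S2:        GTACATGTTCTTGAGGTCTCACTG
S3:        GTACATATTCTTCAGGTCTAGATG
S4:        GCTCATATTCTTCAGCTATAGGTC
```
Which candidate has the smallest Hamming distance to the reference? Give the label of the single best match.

S1 differs at 9 sites; S2 differs at 3 sites; S3 differs at 2 sites; S4 differs at 7 sites. The closest is S3.

S3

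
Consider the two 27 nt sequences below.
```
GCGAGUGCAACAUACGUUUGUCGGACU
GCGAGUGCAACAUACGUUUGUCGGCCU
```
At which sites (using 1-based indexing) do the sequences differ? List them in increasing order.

25

Scanning 1-based: 25: A/C.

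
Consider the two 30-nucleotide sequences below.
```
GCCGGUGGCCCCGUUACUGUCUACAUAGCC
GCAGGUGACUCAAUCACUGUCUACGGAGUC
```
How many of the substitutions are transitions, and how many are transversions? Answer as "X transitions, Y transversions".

6 transitions, 3 transversions

Transitions (purine↔purine or pyrimidine↔pyrimidine): 8 G→A, 10 C→U, 13 G→A, 15 U→C, 25 A→G, 29 C→U.
Transversions (purine↔pyrimidine): 3 C→A, 12 C→A, 26 U→G.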